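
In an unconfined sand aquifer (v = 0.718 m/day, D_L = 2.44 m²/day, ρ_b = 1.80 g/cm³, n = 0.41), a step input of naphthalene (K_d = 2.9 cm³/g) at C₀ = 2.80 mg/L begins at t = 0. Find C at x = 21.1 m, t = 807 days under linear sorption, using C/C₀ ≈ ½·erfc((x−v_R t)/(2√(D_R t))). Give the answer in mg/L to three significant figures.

2.50 mg/L

Retardation factor R = 1 + ρ_b·K_d/n = 1 + 1.80 × 2.9/0.41 = 13.73.
Sorption retards both mechanisms: v_R = v/R = 0.05229 m/day, D_R = D/R = 0.1777 m²/day.
v_R·t = 0.05229 × 807 = 42.19803 m; 2√(D_R t) = 23.95 m; argument = (21.1 − 42.19803)/23.95 = -0.8809.
C = C₀ × ½·erfc(-0.8809) = 2.80 × 0.8936 = 2.50 mg/L.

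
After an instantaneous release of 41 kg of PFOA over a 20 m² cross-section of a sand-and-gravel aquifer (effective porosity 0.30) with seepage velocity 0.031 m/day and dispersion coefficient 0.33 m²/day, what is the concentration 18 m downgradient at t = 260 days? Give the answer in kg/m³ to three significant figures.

0.156 kg/m³

For an instantaneous plane source, C(x,t) = M/(n_e·A·√(4πDt)) · exp(−(x−vt)²/(4Dt)), with n_e·A the pore (flow) area.
Plume center vt = 0.031 × 260 = 8.06 m, so the well at 18 m is 9.94 m downgradient of the peak.
√(4πDt) = 32.84 m, giving peak height M/(n_e·A·√(4πDt)) = 41/(0.30 × 20 × 32.84) = 0.2081 kg/m³.
(x−vt)²/(4Dt) = (9.94)²/(4 × 0.33 × 260) = 0.2879; exp(−0.2879) = 0.7498.
C = 0.2081 × 0.7498 = 0.156 kg/m³.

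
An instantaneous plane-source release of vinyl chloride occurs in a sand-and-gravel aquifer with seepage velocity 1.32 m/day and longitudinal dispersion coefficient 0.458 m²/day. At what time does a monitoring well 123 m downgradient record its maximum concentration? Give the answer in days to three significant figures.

For the 1D instantaneous-source solution, setting ∂C/∂t = 0 at fixed x gives v²t² + 2Dt − x² = 0, so t = (√(D² + v²x²) − D)/v².
√(D² + v²x²) = √(0.458² + 1.32² × 123²) = 162.4; v² = 1.7424.
t = (162.4 − 0.458)/1.7424 = 92.9 days (vs. the pure-advection estimate x/v = 93.2 d).

92.9 days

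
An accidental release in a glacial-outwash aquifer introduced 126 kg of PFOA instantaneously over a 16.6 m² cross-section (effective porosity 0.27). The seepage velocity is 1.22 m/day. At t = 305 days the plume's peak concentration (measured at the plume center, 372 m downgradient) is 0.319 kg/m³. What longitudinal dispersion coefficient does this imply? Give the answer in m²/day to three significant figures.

2.03 m²/day

At the plume center C_max = M/(n_e·A·√(4πDt)), so D = M²/(4πt·(n_e·A·C_max)²).
n_e·A·C_max = 0.27 × 16.6 × 0.319 = 1.430 kg/m.
D = 126²/(4π × 305 × 1.430²) = 2.03 m²/day.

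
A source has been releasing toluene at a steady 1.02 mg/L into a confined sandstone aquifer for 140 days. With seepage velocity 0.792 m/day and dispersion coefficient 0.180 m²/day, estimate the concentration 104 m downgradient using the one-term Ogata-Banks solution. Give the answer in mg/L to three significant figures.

0.850 mg/L

For a continuous step input, C/C₀ ≈ ½·erfc((x−vt)/(2√(Dt))).
vt = 0.792 × 140 = 110.88 m and 2√(Dt) = 2√(0.180 × 140) = 10.04 m.
Argument (x−vt)/(2√(Dt)) = (104 − 110.88)/10.04 = -0.6853; ½·erfc(-0.6853) = 0.8338.
C = 1.02 × 0.8338 = 0.850 mg/L.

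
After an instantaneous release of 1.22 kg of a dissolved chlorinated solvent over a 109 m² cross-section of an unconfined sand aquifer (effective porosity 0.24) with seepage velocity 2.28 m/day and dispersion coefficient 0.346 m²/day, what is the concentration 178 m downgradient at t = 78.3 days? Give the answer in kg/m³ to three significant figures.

For an instantaneous plane source, C(x,t) = M/(n_e·A·√(4πDt)) · exp(−(x−vt)²/(4Dt)), with n_e·A the pore (flow) area.
Plume center vt = 2.28 × 78.3 = 178.524 m, so the well at 178 m is 0.524 m upgradient of the peak.
√(4πDt) = 18.45 m, giving peak height M/(n_e·A·√(4πDt)) = 1.22/(0.24 × 109 × 18.45) = 0.002528 kg/m³.
(x−vt)²/(4Dt) = (-0.524)²/(4 × 0.346 × 78.3) = 0.002534; exp(−0.002534) = 0.9975.
C = 0.002528 × 0.9975 = 0.00252 kg/m³.

0.00252 kg/m³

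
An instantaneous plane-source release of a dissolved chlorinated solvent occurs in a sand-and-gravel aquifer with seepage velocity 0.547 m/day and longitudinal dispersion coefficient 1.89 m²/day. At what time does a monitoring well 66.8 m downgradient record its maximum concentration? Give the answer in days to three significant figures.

For the 1D instantaneous-source solution, setting ∂C/∂t = 0 at fixed x gives v²t² + 2Dt − x² = 0, so t = (√(D² + v²x²) − D)/v².
√(D² + v²x²) = √(1.89² + 0.547² × 66.8²) = 36.59; v² = 0.299209.
t = (36.59 − 1.89)/0.299209 = 116 days (vs. the pure-advection estimate x/v = 122 d).

116 days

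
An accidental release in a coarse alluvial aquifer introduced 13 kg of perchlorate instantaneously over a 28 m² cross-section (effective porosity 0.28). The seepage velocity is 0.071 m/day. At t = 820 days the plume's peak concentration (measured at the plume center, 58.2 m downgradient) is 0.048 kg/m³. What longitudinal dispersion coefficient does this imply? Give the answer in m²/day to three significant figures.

At the plume center C_max = M/(n_e·A·√(4πDt)), so D = M²/(4πt·(n_e·A·C_max)²).
n_e·A·C_max = 0.28 × 28 × 0.048 = 0.3763 kg/m.
D = 13²/(4π × 820 × 0.3763²) = 0.116 m²/day.

0.116 m²/day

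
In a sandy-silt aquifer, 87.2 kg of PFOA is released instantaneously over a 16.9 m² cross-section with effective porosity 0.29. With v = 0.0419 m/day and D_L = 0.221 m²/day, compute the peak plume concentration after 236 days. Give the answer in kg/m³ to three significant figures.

0.695 kg/m³

The peak of an instantaneous 1D plume sits at x = vt; there the Gaussian factor is 1 and C_max = M/(n_e·A·√(4πDt)), where n_e·A is the pore area the mass is dissolved in.
√(4πDt) = √(4π × 0.221 × 236) = 25.60 m, so C_max = 87.2/(0.29 × 16.9 × 25.60) = 0.695 kg/m³.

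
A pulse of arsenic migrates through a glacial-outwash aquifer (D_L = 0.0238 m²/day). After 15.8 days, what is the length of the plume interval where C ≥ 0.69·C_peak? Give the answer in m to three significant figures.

1.49 m

The plume is Gaussian with σ = √(2Dt) = √(2 × 0.0238 × 15.8) = 0.8672 m.
C/C_peak = exp(−Δx²/(2σ²)) = 0.69 ⇒ Δx = σ·√(−2 ln 0.69) = 0.8672 × 0.8615 = 0.7471 m.
Width = 2Δx = 1.49 m.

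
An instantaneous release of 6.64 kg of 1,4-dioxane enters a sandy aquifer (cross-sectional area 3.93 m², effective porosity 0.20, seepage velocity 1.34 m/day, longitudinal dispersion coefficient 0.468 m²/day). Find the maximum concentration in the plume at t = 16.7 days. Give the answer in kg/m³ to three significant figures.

0.852 kg/m³

The peak of an instantaneous 1D plume sits at x = vt; there the Gaussian factor is 1 and C_max = M/(n_e·A·√(4πDt)), where n_e·A is the pore area the mass is dissolved in.
√(4πDt) = √(4π × 0.468 × 16.7) = 9.910 m, so C_max = 6.64/(0.20 × 3.93 × 9.910) = 0.852 kg/m³.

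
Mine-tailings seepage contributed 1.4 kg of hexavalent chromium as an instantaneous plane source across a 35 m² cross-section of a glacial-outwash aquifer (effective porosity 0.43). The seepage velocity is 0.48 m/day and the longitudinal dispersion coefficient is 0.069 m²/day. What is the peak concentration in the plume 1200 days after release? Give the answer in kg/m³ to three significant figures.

The peak of an instantaneous 1D plume sits at x = vt; there the Gaussian factor is 1 and C_max = M/(n_e·A·√(4πDt)), where n_e·A is the pore area the mass is dissolved in.
√(4πDt) = √(4π × 0.069 × 1200) = 32.26 m, so C_max = 1.4/(0.43 × 35 × 32.26) = 0.00288 kg/m³.

0.00288 kg/m³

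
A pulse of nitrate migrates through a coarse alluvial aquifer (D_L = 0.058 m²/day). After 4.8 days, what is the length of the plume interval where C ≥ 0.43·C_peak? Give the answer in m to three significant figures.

The plume is Gaussian with σ = √(2Dt) = √(2 × 0.058 × 4.8) = 0.7462 m.
C/C_peak = exp(−Δx²/(2σ²)) = 0.43 ⇒ Δx = σ·√(−2 ln 0.43) = 0.7462 × 1.299 = 0.9693 m.
Width = 2Δx = 1.94 m.

1.94 m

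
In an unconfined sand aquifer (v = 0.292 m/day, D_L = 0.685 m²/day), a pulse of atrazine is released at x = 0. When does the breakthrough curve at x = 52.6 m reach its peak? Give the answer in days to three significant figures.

For the 1D instantaneous-source solution, setting ∂C/∂t = 0 at fixed x gives v²t² + 2Dt − x² = 0, so t = (√(D² + v²x²) − D)/v².
√(D² + v²x²) = √(0.685² + 0.292² × 52.6²) = 15.37; v² = 0.085264.
t = (15.37 − 0.685)/0.085264 = 172 days (vs. the pure-advection estimate x/v = 180 d).

172 days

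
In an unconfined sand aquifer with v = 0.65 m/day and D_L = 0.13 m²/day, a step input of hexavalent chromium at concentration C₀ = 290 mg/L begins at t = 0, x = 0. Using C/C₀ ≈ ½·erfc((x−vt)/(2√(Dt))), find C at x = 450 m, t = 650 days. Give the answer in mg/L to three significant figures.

For a continuous step input, C/C₀ ≈ ½·erfc((x−vt)/(2√(Dt))).
vt = 0.65 × 650 = 422.5 m and 2√(Dt) = 2√(0.13 × 650) = 18.38 m.
Argument (x−vt)/(2√(Dt)) = (450 − 422.5)/18.38 = 1.496; ½·erfc(1.496) = 0.01719.
C = 290 × 0.01719 = 4.99 mg/L.

4.99 mg/L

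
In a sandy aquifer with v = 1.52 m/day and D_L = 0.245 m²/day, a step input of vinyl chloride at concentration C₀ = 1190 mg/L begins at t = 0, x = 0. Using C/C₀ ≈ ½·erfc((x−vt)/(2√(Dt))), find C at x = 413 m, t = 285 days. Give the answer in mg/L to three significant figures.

For a continuous step input, C/C₀ ≈ ½·erfc((x−vt)/(2√(Dt))).
vt = 1.52 × 285 = 433.2 m and 2√(Dt) = 2√(0.245 × 285) = 16.71 m.
Argument (x−vt)/(2√(Dt)) = (413 − 433.2)/16.71 = -1.209; ½·erfc(-1.209) = 0.9563.
C = 1190 × 0.9563 = 1140 mg/L.

1140 mg/L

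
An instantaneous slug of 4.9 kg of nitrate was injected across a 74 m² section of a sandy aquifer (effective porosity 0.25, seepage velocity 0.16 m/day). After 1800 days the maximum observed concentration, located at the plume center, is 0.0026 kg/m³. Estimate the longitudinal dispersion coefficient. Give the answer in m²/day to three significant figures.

0.459 m²/day

At the plume center C_max = M/(n_e·A·√(4πDt)), so D = M²/(4πt·(n_e·A·C_max)²).
n_e·A·C_max = 0.25 × 74 × 0.0026 = 0.04810 kg/m.
D = 4.9²/(4π × 1800 × 0.04810²) = 0.459 m²/day.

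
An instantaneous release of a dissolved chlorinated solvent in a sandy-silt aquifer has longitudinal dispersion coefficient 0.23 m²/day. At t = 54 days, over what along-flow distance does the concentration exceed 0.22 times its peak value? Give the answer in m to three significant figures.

17.3 m

The plume is Gaussian with σ = √(2Dt) = √(2 × 0.23 × 54) = 4.984 m.
C/C_peak = exp(−Δx²/(2σ²)) = 0.22 ⇒ Δx = σ·√(−2 ln 0.22) = 4.984 × 1.740 = 8.672 m.
Width = 2Δx = 17.3 m.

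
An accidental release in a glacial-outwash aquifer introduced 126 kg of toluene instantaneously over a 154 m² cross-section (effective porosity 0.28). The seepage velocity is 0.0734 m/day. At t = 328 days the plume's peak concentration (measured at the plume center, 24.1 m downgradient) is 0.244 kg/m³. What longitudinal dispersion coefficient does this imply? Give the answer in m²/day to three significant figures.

0.0348 m²/day

At the plume center C_max = M/(n_e·A·√(4πDt)), so D = M²/(4πt·(n_e·A·C_max)²).
n_e·A·C_max = 0.28 × 154 × 0.244 = 10.52 kg/m.
D = 126²/(4π × 328 × 10.52²) = 0.0348 m²/day.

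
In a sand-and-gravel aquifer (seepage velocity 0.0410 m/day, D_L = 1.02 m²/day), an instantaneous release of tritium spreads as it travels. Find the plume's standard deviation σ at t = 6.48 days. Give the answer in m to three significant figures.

3.64 m

Dispersive spreading gives a Gaussian with σ² = 2Dt; advection only shifts the center.
σ = √(2 × 1.02 × 6.48) = 3.64 m.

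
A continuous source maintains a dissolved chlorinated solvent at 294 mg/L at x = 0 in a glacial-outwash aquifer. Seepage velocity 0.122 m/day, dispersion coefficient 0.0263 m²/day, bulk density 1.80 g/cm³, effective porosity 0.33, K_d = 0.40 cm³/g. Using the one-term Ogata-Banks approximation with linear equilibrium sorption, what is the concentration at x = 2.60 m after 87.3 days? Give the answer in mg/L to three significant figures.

Retardation factor R = 1 + ρ_b·K_d/n = 1 + 1.80 × 0.40/0.33 = 3.182.
Sorption retards both mechanisms: v_R = v/R = 0.03834 m/day, D_R = D/R = 0.008265 m²/day.
v_R·t = 0.03834 × 87.3 = 3.347082 m; 2√(D_R t) = 1.699 m; argument = (2.60 − 3.347082)/1.699 = -0.4397.
C = C₀ × ½·erfc(-0.4397) = 294 × 0.7330 = 216 mg/L.

216 mg/L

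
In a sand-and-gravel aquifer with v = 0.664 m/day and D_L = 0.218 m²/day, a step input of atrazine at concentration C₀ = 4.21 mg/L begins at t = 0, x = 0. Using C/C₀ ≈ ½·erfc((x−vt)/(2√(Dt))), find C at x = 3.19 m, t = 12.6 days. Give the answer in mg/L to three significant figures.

4.15 mg/L

For a continuous step input, C/C₀ ≈ ½·erfc((x−vt)/(2√(Dt))).
vt = 0.664 × 12.6 = 8.3664 m and 2√(Dt) = 2√(0.218 × 12.6) = 3.315 m.
Argument (x−vt)/(2√(Dt)) = (3.19 − 8.3664)/3.315 = -1.562; ½·erfc(-1.562) = 0.9864.
C = 4.21 × 0.9864 = 4.15 mg/L.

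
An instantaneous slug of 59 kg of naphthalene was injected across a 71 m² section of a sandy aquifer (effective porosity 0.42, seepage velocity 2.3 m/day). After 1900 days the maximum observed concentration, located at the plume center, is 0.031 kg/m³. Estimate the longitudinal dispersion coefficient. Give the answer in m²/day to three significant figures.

0.171 m²/day

At the plume center C_max = M/(n_e·A·√(4πDt)), so D = M²/(4πt·(n_e·A·C_max)²).
n_e·A·C_max = 0.42 × 71 × 0.031 = 0.9244 kg/m.
D = 59²/(4π × 1900 × 0.9244²) = 0.171 m²/day.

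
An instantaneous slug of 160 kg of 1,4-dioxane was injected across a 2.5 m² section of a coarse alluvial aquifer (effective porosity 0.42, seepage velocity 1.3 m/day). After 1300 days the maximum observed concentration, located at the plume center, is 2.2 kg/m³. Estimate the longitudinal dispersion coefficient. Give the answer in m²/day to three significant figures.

At the plume center C_max = M/(n_e·A·√(4πDt)), so D = M²/(4πt·(n_e·A·C_max)²).
n_e·A·C_max = 0.42 × 2.5 × 2.2 = 2.310 kg/m.
D = 160²/(4π × 1300 × 2.310²) = 0.294 m²/day.

0.294 m²/day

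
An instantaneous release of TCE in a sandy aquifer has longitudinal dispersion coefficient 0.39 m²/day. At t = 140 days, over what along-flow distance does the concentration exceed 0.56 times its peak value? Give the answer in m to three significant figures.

22.5 m

The plume is Gaussian with σ = √(2Dt) = √(2 × 0.39 × 140) = 10.45 m.
C/C_peak = exp(−Δx²/(2σ²)) = 0.56 ⇒ Δx = σ·√(−2 ln 0.56) = 10.45 × 1.077 = 11.25 m.
Width = 2Δx = 22.5 m.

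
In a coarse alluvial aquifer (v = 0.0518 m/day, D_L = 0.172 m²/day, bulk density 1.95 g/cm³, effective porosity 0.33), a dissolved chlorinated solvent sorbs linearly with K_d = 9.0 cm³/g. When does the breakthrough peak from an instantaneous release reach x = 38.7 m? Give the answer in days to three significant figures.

37200 days

Retardation factor R = 1 + ρ_b·K_d/n = 1 + 1.95 × 9.0/0.33 = 54.18.
Sorption retards both mechanisms: v_R = v/R = 0.0009561 m/day, D_R = D/R = 0.003175 m²/day.
Peak time from v_R²t² + 2D_R t − x² = 0: t = (√(D_R² + v_R²x²) − D_R)/v_R².
√(D_R² + v_R²x²) = √(0.003175² + 0.0009561² × 38.7²) = 0.03714; v_R² = 9.141e-07.
t = (0.03714 − 0.003175)/9.141e-07 = 37200 days.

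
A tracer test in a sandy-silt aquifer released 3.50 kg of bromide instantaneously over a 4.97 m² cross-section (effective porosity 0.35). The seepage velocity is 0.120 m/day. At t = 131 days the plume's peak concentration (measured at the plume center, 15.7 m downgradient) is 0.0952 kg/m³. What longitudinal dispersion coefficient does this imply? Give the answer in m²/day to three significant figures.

At the plume center C_max = M/(n_e·A·√(4πDt)), so D = M²/(4πt·(n_e·A·C_max)²).
n_e·A·C_max = 0.35 × 4.97 × 0.0952 = 0.1656 kg/m.
D = 3.50²/(4π × 131 × 0.1656²) = 0.271 m²/day.

0.271 m²/day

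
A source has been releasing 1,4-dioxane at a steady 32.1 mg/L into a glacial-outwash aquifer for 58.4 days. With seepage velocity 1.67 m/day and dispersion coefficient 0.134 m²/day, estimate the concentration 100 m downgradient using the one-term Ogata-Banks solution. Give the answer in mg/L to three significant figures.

For a continuous step input, C/C₀ ≈ ½·erfc((x−vt)/(2√(Dt))).
vt = 1.67 × 58.4 = 97.528 m and 2√(Dt) = 2√(0.134 × 58.4) = 5.595 m.
Argument (x−vt)/(2√(Dt)) = (100 − 97.528)/5.595 = 0.4418; ½·erfc(0.4418) = 0.2661.
C = 32.1 × 0.2661 = 8.54 mg/L.

8.54 mg/L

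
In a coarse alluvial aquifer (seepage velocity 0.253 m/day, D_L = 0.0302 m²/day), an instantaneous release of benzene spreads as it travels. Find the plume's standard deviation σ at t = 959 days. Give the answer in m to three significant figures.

7.61 m

Dispersive spreading gives a Gaussian with σ² = 2Dt; advection only shifts the center.
σ = √(2 × 0.0302 × 959) = 7.61 m.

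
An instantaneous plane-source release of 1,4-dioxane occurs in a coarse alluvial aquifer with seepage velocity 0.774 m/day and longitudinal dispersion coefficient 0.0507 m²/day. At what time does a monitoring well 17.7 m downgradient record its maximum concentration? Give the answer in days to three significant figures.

For the 1D instantaneous-source solution, setting ∂C/∂t = 0 at fixed x gives v²t² + 2Dt − x² = 0, so t = (√(D² + v²x²) − D)/v².
√(D² + v²x²) = √(0.0507² + 0.774² × 17.7²) = 13.70; v² = 0.599076.
t = (13.70 − 0.0507)/0.599076 = 22.8 days (vs. the pure-advection estimate x/v = 22.9 d).

22.8 days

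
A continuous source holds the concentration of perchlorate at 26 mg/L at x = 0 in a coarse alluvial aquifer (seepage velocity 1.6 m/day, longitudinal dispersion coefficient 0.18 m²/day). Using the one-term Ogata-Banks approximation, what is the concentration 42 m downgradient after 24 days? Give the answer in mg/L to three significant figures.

For a continuous step input, C/C₀ ≈ ½·erfc((x−vt)/(2√(Dt))).
vt = 1.6 × 24 = 38.4 m and 2√(Dt) = 2√(0.18 × 24) = 4.157 m.
Argument (x−vt)/(2√(Dt)) = (42 − 38.4)/4.157 = 0.8660; ½·erfc(0.8660) = 0.1103.
C = 26 × 0.1103 = 2.87 mg/L.

2.87 mg/L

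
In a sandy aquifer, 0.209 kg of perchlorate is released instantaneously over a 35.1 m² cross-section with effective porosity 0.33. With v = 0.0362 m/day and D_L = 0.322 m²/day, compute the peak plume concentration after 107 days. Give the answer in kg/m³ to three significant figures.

0.000867 kg/m³

The peak of an instantaneous 1D plume sits at x = vt; there the Gaussian factor is 1 and C_max = M/(n_e·A·√(4πDt)), where n_e·A is the pore area the mass is dissolved in.
√(4πDt) = √(4π × 0.322 × 107) = 20.81 m, so C_max = 0.209/(0.33 × 35.1 × 20.81) = 0.000867 kg/m³.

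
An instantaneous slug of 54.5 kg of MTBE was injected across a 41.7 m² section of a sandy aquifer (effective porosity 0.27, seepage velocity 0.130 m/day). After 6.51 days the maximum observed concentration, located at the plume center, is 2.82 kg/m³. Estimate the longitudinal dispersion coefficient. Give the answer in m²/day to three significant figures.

At the plume center C_max = M/(n_e·A·√(4πDt)), so D = M²/(4πt·(n_e·A·C_max)²).
n_e·A·C_max = 0.27 × 41.7 × 2.82 = 31.75 kg/m.
D = 54.5²/(4π × 6.51 × 31.75²) = 0.0360 m²/day.

0.0360 m²/day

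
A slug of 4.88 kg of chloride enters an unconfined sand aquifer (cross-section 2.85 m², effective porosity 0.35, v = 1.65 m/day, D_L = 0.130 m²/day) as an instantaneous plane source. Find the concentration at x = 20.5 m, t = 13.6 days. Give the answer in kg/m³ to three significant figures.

For an instantaneous plane source, C(x,t) = M/(n_e·A·√(4πDt)) · exp(−(x−vt)²/(4Dt)), with n_e·A the pore (flow) area.
Plume center vt = 1.65 × 13.6 = 22.44 m, so the well at 20.5 m is 1.94 m upgradient of the peak.
√(4πDt) = 4.714 m, giving peak height M/(n_e·A·√(4πDt)) = 4.88/(0.35 × 2.85 × 4.714) = 1.038 kg/m³.
(x−vt)²/(4Dt) = (-1.94)²/(4 × 0.130 × 13.6) = 0.5322; exp(−0.5322) = 0.5873.
C = 1.038 × 0.5873 = 0.610 kg/m³.

0.610 kg/m³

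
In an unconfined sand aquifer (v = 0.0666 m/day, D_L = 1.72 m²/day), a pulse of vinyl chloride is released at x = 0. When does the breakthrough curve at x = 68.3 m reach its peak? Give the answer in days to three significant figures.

709 days

For the 1D instantaneous-source solution, setting ∂C/∂t = 0 at fixed x gives v²t² + 2Dt − x² = 0, so t = (√(D² + v²x²) − D)/v².
√(D² + v²x²) = √(1.72² + 0.0666² × 68.3²) = 4.863; v² = 0.00443556.
t = (4.863 − 1.72)/0.00443556 = 709 days (vs. the pure-advection estimate x/v = 1030 d).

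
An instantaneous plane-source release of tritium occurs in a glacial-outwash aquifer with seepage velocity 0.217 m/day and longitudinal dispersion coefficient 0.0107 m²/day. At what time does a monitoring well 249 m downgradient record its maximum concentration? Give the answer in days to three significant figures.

For the 1D instantaneous-source solution, setting ∂C/∂t = 0 at fixed x gives v²t² + 2Dt − x² = 0, so t = (√(D² + v²x²) − D)/v².
√(D² + v²x²) = √(0.0107² + 0.217² × 249²) = 54.03; v² = 0.047089.
t = (54.03 − 0.0107)/0.047089 = 1150 days (vs. the pure-advection estimate x/v = 1150 d).

1150 days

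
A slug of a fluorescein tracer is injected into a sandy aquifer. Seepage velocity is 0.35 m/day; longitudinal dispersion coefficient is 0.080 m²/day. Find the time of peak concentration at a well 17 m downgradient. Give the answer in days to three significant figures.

47.9 days

For the 1D instantaneous-source solution, setting ∂C/∂t = 0 at fixed x gives v²t² + 2Dt − x² = 0, so t = (√(D² + v²x²) − D)/v².
√(D² + v²x²) = √(0.080² + 0.35² × 17²) = 5.951; v² = 0.1225.
t = (5.951 − 0.080)/0.1225 = 47.9 days (vs. the pure-advection estimate x/v = 48.6 d).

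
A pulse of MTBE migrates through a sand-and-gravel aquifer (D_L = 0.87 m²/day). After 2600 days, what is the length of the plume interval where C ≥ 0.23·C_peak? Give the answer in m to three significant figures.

The plume is Gaussian with σ = √(2Dt) = √(2 × 0.87 × 2600) = 67.26 m.
C/C_peak = exp(−Δx²/(2σ²)) = 0.23 ⇒ Δx = σ·√(−2 ln 0.23) = 67.26 × 1.714 = 115.3 m.
Width = 2Δx = 231 m.

231 m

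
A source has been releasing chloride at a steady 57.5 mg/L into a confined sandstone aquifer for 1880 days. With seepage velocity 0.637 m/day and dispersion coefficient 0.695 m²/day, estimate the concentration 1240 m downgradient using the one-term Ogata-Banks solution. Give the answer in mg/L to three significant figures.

11.7 mg/L

For a continuous step input, C/C₀ ≈ ½·erfc((x−vt)/(2√(Dt))).
vt = 0.637 × 1880 = 1197.56 m and 2√(Dt) = 2√(0.695 × 1880) = 72.29 m.
Argument (x−vt)/(2√(Dt)) = (1240 − 1197.56)/72.29 = 0.5871; ½·erfc(0.5871) = 0.2032.
C = 57.5 × 0.2032 = 11.7 mg/L.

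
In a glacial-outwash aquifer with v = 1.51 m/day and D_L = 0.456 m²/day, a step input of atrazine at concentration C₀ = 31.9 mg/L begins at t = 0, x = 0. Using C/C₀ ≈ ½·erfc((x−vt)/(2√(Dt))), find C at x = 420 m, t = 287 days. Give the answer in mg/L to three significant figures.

25.4 mg/L

For a continuous step input, C/C₀ ≈ ½·erfc((x−vt)/(2√(Dt))).
vt = 1.51 × 287 = 433.37 m and 2√(Dt) = 2√(0.456 × 287) = 22.88 m.
Argument (x−vt)/(2√(Dt)) = (420 − 433.37)/22.88 = -0.5844; ½·erfc(-0.5844) = 0.7957.
C = 31.9 × 0.7957 = 25.4 mg/L.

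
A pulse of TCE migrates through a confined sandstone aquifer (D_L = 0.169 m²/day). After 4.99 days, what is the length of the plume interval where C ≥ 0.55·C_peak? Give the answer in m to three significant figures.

The plume is Gaussian with σ = √(2Dt) = √(2 × 0.169 × 4.99) = 1.299 m.
C/C_peak = exp(−Δx²/(2σ²)) = 0.55 ⇒ Δx = σ·√(−2 ln 0.55) = 1.299 × 1.093 = 1.420 m.
Width = 2Δx = 2.84 m.

2.84 m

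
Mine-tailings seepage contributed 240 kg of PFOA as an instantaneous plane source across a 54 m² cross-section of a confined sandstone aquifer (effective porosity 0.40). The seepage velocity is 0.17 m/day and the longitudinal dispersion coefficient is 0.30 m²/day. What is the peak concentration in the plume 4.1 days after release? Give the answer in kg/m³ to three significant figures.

The peak of an instantaneous 1D plume sits at x = vt; there the Gaussian factor is 1 and C_max = M/(n_e·A·√(4πDt)), where n_e·A is the pore area the mass is dissolved in.
√(4πDt) = √(4π × 0.30 × 4.1) = 3.931 m, so C_max = 240/(0.40 × 54 × 3.931) = 2.83 kg/m³.

2.83 kg/m³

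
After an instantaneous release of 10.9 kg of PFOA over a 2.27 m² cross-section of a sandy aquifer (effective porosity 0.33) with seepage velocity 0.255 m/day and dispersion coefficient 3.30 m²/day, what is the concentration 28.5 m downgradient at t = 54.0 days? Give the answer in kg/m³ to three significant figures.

For an instantaneous plane source, C(x,t) = M/(n_e·A·√(4πDt)) · exp(−(x−vt)²/(4Dt)), with n_e·A the pore (flow) area.
Plume center vt = 0.255 × 54.0 = 13.77 m, so the well at 28.5 m is 14.73 m downgradient of the peak.
√(4πDt) = 47.32 m, giving peak height M/(n_e·A·√(4πDt)) = 10.9/(0.33 × 2.27 × 47.32) = 0.3075 kg/m³.
(x−vt)²/(4Dt) = (14.73)²/(4 × 3.30 × 54.0) = 0.3044; exp(−0.3044) = 0.7376.
C = 0.3075 × 0.7376 = 0.227 kg/m³.

0.227 kg/m³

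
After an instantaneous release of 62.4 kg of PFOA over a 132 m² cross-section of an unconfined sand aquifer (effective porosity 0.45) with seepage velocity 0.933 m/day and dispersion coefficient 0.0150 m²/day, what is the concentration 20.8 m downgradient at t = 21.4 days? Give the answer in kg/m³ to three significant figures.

For an instantaneous plane source, C(x,t) = M/(n_e·A·√(4πDt)) · exp(−(x−vt)²/(4Dt)), with n_e·A the pore (flow) area.
Plume center vt = 0.933 × 21.4 = 19.9662 m, so the well at 20.8 m is 0.8338 m downgradient of the peak.
√(4πDt) = 2.008 m, giving peak height M/(n_e·A·√(4πDt)) = 62.4/(0.45 × 132 × 2.008) = 0.5232 kg/m³.
(x−vt)²/(4Dt) = (0.8338)²/(4 × 0.0150 × 21.4) = 0.5415; exp(−0.5415) = 0.5819.
C = 0.5232 × 0.5819 = 0.304 kg/m³.

0.304 kg/m³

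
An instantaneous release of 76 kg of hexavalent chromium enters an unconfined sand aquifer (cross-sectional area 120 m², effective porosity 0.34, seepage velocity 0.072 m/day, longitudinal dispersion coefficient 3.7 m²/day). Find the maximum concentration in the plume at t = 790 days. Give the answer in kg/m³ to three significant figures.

0.00972 kg/m³

The peak of an instantaneous 1D plume sits at x = vt; there the Gaussian factor is 1 and C_max = M/(n_e·A·√(4πDt)), where n_e·A is the pore area the mass is dissolved in.
√(4πDt) = √(4π × 3.7 × 790) = 191.7 m, so C_max = 76/(0.34 × 120 × 191.7) = 0.00972 kg/m³.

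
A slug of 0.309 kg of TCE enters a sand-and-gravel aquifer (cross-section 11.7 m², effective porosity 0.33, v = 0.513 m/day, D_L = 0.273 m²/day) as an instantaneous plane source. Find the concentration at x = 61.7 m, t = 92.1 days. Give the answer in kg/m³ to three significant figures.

0.000564 kg/m³

For an instantaneous plane source, C(x,t) = M/(n_e·A·√(4πDt)) · exp(−(x−vt)²/(4Dt)), with n_e·A the pore (flow) area.
Plume center vt = 0.513 × 92.1 = 47.2473 m, so the well at 61.7 m is 14.4527 m downgradient of the peak.
√(4πDt) = 17.78 m, giving peak height M/(n_e·A·√(4πDt)) = 0.309/(0.33 × 11.7 × 17.78) = 0.004501 kg/m³.
(x−vt)²/(4Dt) = (14.4527)²/(4 × 0.273 × 92.1) = 2.077; exp(−2.077) = 0.1253.
C = 0.004501 × 0.1253 = 0.000564 kg/m³.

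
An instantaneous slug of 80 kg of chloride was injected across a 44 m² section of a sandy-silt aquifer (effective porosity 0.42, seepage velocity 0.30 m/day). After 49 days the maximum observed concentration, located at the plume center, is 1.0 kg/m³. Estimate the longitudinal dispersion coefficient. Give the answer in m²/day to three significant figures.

At the plume center C_max = M/(n_e·A·√(4πDt)), so D = M²/(4πt·(n_e·A·C_max)²).
n_e·A·C_max = 0.42 × 44 × 1.0 = 18.48 kg/m.
D = 80²/(4π × 49 × 18.48²) = 0.0304 m²/day.

0.0304 m²/day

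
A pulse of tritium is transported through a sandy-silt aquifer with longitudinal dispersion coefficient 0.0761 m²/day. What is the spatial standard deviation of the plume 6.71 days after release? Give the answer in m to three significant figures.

Dispersive spreading gives a Gaussian with σ² = 2Dt; advection only shifts the center.
σ = √(2 × 0.0761 × 6.71) = 1.01 m.

1.01 m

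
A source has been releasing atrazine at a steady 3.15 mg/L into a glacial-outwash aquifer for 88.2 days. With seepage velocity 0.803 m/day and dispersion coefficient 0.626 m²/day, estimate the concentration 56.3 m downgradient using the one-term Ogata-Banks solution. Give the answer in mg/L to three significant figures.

For a continuous step input, C/C₀ ≈ ½·erfc((x−vt)/(2√(Dt))).
vt = 0.803 × 88.2 = 70.8246 m and 2√(Dt) = 2√(0.626 × 88.2) = 14.86 m.
Argument (x−vt)/(2√(Dt)) = (56.3 − 70.8246)/14.86 = -0.9774; ½·erfc(-0.9774) = 0.9166.
C = 3.15 × 0.9166 = 2.89 mg/L.

2.89 mg/L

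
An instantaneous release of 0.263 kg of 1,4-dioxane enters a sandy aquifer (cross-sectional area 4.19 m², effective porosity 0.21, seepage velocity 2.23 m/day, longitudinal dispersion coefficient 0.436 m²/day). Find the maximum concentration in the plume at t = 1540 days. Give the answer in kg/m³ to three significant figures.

0.00325 kg/m³

The peak of an instantaneous 1D plume sits at x = vt; there the Gaussian factor is 1 and C_max = M/(n_e·A·√(4πDt)), where n_e·A is the pore area the mass is dissolved in.
√(4πDt) = √(4π × 0.436 × 1540) = 91.86 m, so C_max = 0.263/(0.21 × 4.19 × 91.86) = 0.00325 kg/m³.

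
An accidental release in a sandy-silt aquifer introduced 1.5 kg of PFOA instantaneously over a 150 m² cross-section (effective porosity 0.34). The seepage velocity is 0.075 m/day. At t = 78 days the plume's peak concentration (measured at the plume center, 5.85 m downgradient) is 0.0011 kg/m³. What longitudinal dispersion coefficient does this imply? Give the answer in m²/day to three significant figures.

0.729 m²/day

At the plume center C_max = M/(n_e·A·√(4πDt)), so D = M²/(4πt·(n_e·A·C_max)²).
n_e·A·C_max = 0.34 × 150 × 0.0011 = 0.05610 kg/m.
D = 1.5²/(4π × 78 × 0.05610²) = 0.729 m²/day.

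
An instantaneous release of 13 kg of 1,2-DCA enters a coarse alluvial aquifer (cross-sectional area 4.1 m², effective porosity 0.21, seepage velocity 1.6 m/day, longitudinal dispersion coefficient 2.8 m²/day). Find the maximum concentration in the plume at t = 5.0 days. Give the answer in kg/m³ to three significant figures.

1.14 kg/m³

The peak of an instantaneous 1D plume sits at x = vt; there the Gaussian factor is 1 and C_max = M/(n_e·A·√(4πDt)), where n_e·A is the pore area the mass is dissolved in.
√(4πDt) = √(4π × 2.8 × 5.0) = 13.26 m, so C_max = 13/(0.21 × 4.1 × 13.26) = 1.14 kg/m³.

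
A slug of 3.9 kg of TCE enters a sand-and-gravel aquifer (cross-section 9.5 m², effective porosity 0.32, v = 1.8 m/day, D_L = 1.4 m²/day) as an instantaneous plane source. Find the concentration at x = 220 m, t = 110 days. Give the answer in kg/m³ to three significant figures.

For an instantaneous plane source, C(x,t) = M/(n_e·A·√(4πDt)) · exp(−(x−vt)²/(4Dt)), with n_e·A the pore (flow) area.
Plume center vt = 1.8 × 110 = 198 m, so the well at 220 m is 22 m downgradient of the peak.
√(4πDt) = 43.99 m, giving peak height M/(n_e·A·√(4πDt)) = 3.9/(0.32 × 9.5 × 43.99) = 0.02916 kg/m³.
(x−vt)²/(4Dt) = (22)²/(4 × 1.4 × 110) = 0.7857; exp(−0.7857) = 0.4558.
C = 0.02916 × 0.4558 = 0.0133 kg/m³.

0.0133 kg/m³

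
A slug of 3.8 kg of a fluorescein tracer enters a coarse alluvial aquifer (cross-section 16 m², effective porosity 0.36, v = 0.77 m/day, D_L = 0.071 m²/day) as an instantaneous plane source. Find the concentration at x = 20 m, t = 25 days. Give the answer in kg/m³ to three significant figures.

0.129 kg/m³

For an instantaneous plane source, C(x,t) = M/(n_e·A·√(4πDt)) · exp(−(x−vt)²/(4Dt)), with n_e·A the pore (flow) area.
Plume center vt = 0.77 × 25 = 19.25 m, so the well at 20 m is 0.75 m downgradient of the peak.
√(4πDt) = 4.723 m, giving peak height M/(n_e·A·√(4πDt)) = 3.8/(0.36 × 16 × 4.723) = 0.1397 kg/m³.
(x−vt)²/(4Dt) = (0.75)²/(4 × 0.071 × 25) = 0.07923; exp(−0.07923) = 0.9238.
C = 0.1397 × 0.9238 = 0.129 kg/m³.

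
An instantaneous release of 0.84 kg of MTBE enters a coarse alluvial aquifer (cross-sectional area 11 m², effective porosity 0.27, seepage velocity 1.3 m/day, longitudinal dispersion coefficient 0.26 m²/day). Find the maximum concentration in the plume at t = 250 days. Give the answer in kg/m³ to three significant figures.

0.00990 kg/m³

The peak of an instantaneous 1D plume sits at x = vt; there the Gaussian factor is 1 and C_max = M/(n_e·A·√(4πDt)), where n_e·A is the pore area the mass is dissolved in.
√(4πDt) = √(4π × 0.26 × 250) = 28.58 m, so C_max = 0.84/(0.27 × 11 × 28.58) = 0.00990 kg/m³.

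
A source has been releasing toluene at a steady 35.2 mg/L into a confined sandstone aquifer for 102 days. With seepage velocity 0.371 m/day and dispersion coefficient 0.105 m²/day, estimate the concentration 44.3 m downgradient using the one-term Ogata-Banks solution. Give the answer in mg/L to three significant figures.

For a continuous step input, C/C₀ ≈ ½·erfc((x−vt)/(2√(Dt))).
vt = 0.371 × 102 = 37.842 m and 2√(Dt) = 2√(0.105 × 102) = 6.545 m.
Argument (x−vt)/(2√(Dt)) = (44.3 − 37.842)/6.545 = 0.9867; ½·erfc(0.9867) = 0.08145.
C = 35.2 × 0.08145 = 2.87 mg/L.

2.87 mg/L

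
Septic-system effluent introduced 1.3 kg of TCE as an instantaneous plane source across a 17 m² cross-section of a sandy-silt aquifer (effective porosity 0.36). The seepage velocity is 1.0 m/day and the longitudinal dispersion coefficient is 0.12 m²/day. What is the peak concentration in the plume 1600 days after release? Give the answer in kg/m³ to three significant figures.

The peak of an instantaneous 1D plume sits at x = vt; there the Gaussian factor is 1 and C_max = M/(n_e·A·√(4πDt)), where n_e·A is the pore area the mass is dissolved in.
√(4πDt) = √(4π × 0.12 × 1600) = 49.12 m, so C_max = 1.3/(0.36 × 17 × 49.12) = 0.00432 kg/m³.

0.00432 kg/m³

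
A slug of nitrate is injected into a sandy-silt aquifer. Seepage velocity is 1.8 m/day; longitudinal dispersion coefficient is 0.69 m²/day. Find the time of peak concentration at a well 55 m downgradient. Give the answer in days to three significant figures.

30.3 days

For the 1D instantaneous-source solution, setting ∂C/∂t = 0 at fixed x gives v²t² + 2Dt − x² = 0, so t = (√(D² + v²x²) − D)/v².
√(D² + v²x²) = √(0.69² + 1.8² × 55²) = 99.00; v² = 3.24.
t = (99.00 − 0.69)/3.24 = 30.3 days (vs. the pure-advection estimate x/v = 30.6 d).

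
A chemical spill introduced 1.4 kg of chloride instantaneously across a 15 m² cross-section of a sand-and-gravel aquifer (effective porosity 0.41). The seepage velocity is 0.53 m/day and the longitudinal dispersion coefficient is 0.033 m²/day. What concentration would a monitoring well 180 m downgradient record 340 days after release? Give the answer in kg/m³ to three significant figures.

For an instantaneous plane source, C(x,t) = M/(n_e·A·√(4πDt)) · exp(−(x−vt)²/(4Dt)), with n_e·A the pore (flow) area.
Plume center vt = 0.53 × 340 = 180.2 m, so the well at 180 m is 0.2 m upgradient of the peak.
√(4πDt) = 11.87 m, giving peak height M/(n_e·A·√(4πDt)) = 1.4/(0.41 × 15 × 11.87) = 0.01918 kg/m³.
(x−vt)²/(4Dt) = (-0.2)²/(4 × 0.033 × 340) = 0.0008913; exp(−0.0008913) = 0.9991.
C = 0.01918 × 0.9991 = 0.0192 kg/m³.

0.0192 kg/m³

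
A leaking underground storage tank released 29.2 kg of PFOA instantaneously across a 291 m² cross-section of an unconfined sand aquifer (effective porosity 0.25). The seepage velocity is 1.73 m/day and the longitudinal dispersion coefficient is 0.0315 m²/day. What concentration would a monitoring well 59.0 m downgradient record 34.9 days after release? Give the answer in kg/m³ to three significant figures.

For an instantaneous plane source, C(x,t) = M/(n_e·A·√(4πDt)) · exp(−(x−vt)²/(4Dt)), with n_e·A the pore (flow) area.
Plume center vt = 1.73 × 34.9 = 60.377 m, so the well at 59.0 m is 1.377 m upgradient of the peak.
√(4πDt) = 3.717 m, giving peak height M/(n_e·A·√(4πDt)) = 29.2/(0.25 × 291 × 3.717) = 0.1080 kg/m³.
(x−vt)²/(4Dt) = (-1.377)²/(4 × 0.0315 × 34.9) = 0.4312; exp(−0.4312) = 0.6497.
C = 0.1080 × 0.6497 = 0.0702 kg/m³.

0.0702 kg/m³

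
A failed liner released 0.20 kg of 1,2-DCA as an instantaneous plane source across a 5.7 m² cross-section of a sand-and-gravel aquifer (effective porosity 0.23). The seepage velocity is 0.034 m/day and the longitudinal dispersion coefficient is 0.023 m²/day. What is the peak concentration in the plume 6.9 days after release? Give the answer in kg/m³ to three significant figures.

0.108 kg/m³

The peak of an instantaneous 1D plume sits at x = vt; there the Gaussian factor is 1 and C_max = M/(n_e·A·√(4πDt)), where n_e·A is the pore area the mass is dissolved in.
√(4πDt) = √(4π × 0.023 × 6.9) = 1.412 m, so C_max = 0.20/(0.23 × 5.7 × 1.412) = 0.108 kg/m³.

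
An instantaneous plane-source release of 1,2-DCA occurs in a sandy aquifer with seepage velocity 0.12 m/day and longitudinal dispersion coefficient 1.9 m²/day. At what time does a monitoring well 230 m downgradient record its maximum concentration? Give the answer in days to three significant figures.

1790 days

For the 1D instantaneous-source solution, setting ∂C/∂t = 0 at fixed x gives v²t² + 2Dt − x² = 0, so t = (√(D² + v²x²) − D)/v².
√(D² + v²x²) = √(1.9² + 0.12² × 230²) = 27.67; v² = 0.0144.
t = (27.67 − 1.9)/0.0144 = 1790 days (vs. the pure-advection estimate x/v = 1920 d).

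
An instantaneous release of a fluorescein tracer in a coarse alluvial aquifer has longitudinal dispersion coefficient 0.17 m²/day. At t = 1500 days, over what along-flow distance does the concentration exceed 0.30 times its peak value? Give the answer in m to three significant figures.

70.1 m

The plume is Gaussian with σ = √(2Dt) = √(2 × 0.17 × 1500) = 22.58 m.
C/C_peak = exp(−Δx²/(2σ²)) = 0.30 ⇒ Δx = σ·√(−2 ln 0.30) = 22.58 × 1.552 = 35.04 m.
Width = 2Δx = 70.1 m.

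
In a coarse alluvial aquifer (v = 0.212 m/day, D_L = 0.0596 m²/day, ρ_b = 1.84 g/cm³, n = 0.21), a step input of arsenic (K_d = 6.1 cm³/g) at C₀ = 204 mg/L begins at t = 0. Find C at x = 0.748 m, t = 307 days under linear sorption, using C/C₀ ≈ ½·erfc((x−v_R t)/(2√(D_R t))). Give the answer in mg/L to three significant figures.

144 mg/L

Retardation factor R = 1 + ρ_b·K_d/n = 1 + 1.84 × 6.1/0.21 = 54.45.
Sorption retards both mechanisms: v_R = v/R = 0.003893 m/day, D_R = D/R = 0.001095 m²/day.
v_R·t = 0.003893 × 307 = 1.195151 m; 2√(D_R t) = 1.160 m; argument = (0.748 − 1.195151)/1.160 = -0.3855.
C = C₀ × ½·erfc(-0.3855) = 204 × 0.7072 = 144 mg/L.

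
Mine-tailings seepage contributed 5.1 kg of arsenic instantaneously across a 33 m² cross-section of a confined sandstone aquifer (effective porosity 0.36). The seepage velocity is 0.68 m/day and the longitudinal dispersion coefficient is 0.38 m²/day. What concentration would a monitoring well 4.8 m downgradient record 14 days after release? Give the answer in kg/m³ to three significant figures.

For an instantaneous plane source, C(x,t) = M/(n_e·A·√(4πDt)) · exp(−(x−vt)²/(4Dt)), with n_e·A the pore (flow) area.
Plume center vt = 0.68 × 14 = 9.52 m, so the well at 4.8 m is 4.72 m upgradient of the peak.
√(4πDt) = 8.176 m, giving peak height M/(n_e·A·√(4πDt)) = 5.1/(0.36 × 33 × 8.176) = 0.05251 kg/m³.
(x−vt)²/(4Dt) = (-4.72)²/(4 × 0.38 × 14) = 1.047; exp(−1.047) = 0.3510.
C = 0.05251 × 0.3510 = 0.0184 kg/m³.

0.0184 kg/m³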